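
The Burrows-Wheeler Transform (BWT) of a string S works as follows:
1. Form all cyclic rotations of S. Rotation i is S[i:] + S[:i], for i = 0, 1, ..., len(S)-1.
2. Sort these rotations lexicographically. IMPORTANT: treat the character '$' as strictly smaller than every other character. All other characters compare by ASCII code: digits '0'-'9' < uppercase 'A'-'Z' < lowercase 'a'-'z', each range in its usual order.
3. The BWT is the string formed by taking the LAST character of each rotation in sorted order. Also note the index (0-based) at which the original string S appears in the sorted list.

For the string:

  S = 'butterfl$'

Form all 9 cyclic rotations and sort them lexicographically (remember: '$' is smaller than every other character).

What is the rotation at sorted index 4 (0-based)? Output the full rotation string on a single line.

All 9 rotations (rotation i = S[i:]+S[:i]):
  rot[0] = butterfl$
  rot[1] = utterfl$b
  rot[2] = tterfl$bu
  rot[3] = terfl$but
  rot[4] = erfl$butt
  rot[5] = rfl$butte
  rot[6] = fl$butter
  rot[7] = l$butterf
  rot[8] = $butterfl
Sorted (with $ < everything):
  sorted[0] = $butterfl
  sorted[1] = butterfl$
  sorted[2] = erfl$butt
  sorted[3] = fl$butter
  sorted[4] = l$butterf
  sorted[5] = rfl$butte
  sorted[6] = terfl$but
  sorted[7] = tterfl$bu
  sorted[8] = utterfl$b
sorted[4] = l$butterf

Answer: l$butterf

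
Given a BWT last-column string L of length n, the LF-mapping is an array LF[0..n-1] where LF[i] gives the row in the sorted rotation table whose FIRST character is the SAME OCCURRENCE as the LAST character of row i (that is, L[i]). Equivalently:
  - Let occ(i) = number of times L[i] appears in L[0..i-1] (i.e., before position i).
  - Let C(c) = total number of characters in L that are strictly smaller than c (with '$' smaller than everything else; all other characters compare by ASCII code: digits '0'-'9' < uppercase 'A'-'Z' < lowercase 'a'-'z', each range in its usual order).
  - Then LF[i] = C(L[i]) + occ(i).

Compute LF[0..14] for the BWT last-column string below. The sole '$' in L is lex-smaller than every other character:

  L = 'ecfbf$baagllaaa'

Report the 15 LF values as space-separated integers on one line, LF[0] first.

Char counts: '$':1, 'a':5, 'b':2, 'c':1, 'e':1, 'f':2, 'g':1, 'l':2
C (first-col start): C('$')=0, C('a')=1, C('b')=6, C('c')=8, C('e')=9, C('f')=10, C('g')=12, C('l')=13
L[0]='e': occ=0, LF[0]=C('e')+0=9+0=9
L[1]='c': occ=0, LF[1]=C('c')+0=8+0=8
L[2]='f': occ=0, LF[2]=C('f')+0=10+0=10
L[3]='b': occ=0, LF[3]=C('b')+0=6+0=6
L[4]='f': occ=1, LF[4]=C('f')+1=10+1=11
L[5]='$': occ=0, LF[5]=C('$')+0=0+0=0
L[6]='b': occ=1, LF[6]=C('b')+1=6+1=7
L[7]='a': occ=0, LF[7]=C('a')+0=1+0=1
L[8]='a': occ=1, LF[8]=C('a')+1=1+1=2
L[9]='g': occ=0, LF[9]=C('g')+0=12+0=12
L[10]='l': occ=0, LF[10]=C('l')+0=13+0=13
L[11]='l': occ=1, LF[11]=C('l')+1=13+1=14
L[12]='a': occ=2, LF[12]=C('a')+2=1+2=3
L[13]='a': occ=3, LF[13]=C('a')+3=1+3=4
L[14]='a': occ=4, LF[14]=C('a')+4=1+4=5

Answer: 9 8 10 6 11 0 7 1 2 12 13 14 3 4 5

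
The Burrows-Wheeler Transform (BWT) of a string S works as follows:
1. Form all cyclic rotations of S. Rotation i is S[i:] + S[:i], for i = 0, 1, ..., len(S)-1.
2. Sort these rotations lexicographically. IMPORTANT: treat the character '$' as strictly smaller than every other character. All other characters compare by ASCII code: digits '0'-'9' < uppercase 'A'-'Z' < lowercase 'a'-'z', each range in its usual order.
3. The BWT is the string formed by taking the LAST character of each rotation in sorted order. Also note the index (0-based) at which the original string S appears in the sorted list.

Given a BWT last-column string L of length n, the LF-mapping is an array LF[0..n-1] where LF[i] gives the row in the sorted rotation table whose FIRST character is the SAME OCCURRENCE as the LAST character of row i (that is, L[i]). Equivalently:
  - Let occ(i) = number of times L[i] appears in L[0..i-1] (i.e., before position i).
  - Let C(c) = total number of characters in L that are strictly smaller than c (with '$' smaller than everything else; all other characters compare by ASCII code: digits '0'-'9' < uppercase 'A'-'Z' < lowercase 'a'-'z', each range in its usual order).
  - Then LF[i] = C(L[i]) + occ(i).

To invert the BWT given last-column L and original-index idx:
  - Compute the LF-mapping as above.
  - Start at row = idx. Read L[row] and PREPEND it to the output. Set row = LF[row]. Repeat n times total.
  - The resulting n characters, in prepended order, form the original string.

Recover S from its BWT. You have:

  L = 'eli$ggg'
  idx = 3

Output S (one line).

Answer: giggle$

Derivation:
LF mapping: 1 6 5 0 2 3 4
Walk LF starting at row 3, prepending L[row]:
  step 1: row=3, L[3]='$', prepend. Next row=LF[3]=0
  step 2: row=0, L[0]='e', prepend. Next row=LF[0]=1
  step 3: row=1, L[1]='l', prepend. Next row=LF[1]=6
  step 4: row=6, L[6]='g', prepend. Next row=LF[6]=4
  step 5: row=4, L[4]='g', prepend. Next row=LF[4]=2
  step 6: row=2, L[2]='i', prepend. Next row=LF[2]=5
  step 7: row=5, L[5]='g', prepend. Next row=LF[5]=3
Reversed output: giggle$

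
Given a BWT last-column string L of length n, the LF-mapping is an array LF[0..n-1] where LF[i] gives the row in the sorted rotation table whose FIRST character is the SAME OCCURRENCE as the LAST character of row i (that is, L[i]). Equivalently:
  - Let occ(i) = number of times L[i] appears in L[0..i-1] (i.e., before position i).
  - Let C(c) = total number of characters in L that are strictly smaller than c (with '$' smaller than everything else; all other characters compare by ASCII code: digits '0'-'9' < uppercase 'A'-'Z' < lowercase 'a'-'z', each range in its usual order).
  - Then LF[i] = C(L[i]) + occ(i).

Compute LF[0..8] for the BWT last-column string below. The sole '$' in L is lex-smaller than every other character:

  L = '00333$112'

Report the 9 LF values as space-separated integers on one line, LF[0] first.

Answer: 1 2 6 7 8 0 3 4 5

Derivation:
Char counts: '$':1, '0':2, '1':2, '2':1, '3':3
C (first-col start): C('$')=0, C('0')=1, C('1')=3, C('2')=5, C('3')=6
L[0]='0': occ=0, LF[0]=C('0')+0=1+0=1
L[1]='0': occ=1, LF[1]=C('0')+1=1+1=2
L[2]='3': occ=0, LF[2]=C('3')+0=6+0=6
L[3]='3': occ=1, LF[3]=C('3')+1=6+1=7
L[4]='3': occ=2, LF[4]=C('3')+2=6+2=8
L[5]='$': occ=0, LF[5]=C('$')+0=0+0=0
L[6]='1': occ=0, LF[6]=C('1')+0=3+0=3
L[7]='1': occ=1, LF[7]=C('1')+1=3+1=4
L[8]='2': occ=0, LF[8]=C('2')+0=5+0=5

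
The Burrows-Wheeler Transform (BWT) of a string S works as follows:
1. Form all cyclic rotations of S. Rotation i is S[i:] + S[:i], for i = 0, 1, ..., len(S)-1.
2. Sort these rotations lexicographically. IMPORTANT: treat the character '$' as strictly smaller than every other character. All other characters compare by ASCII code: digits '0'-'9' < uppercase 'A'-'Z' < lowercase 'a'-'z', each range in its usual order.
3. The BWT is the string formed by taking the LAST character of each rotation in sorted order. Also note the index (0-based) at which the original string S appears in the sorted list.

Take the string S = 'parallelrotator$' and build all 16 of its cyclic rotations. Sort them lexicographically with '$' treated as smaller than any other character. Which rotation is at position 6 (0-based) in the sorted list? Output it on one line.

Answer: llelrotator$para

Derivation:
All 16 rotations (rotation i = S[i:]+S[:i]):
  rot[0] = parallelrotator$
  rot[1] = arallelrotator$p
  rot[2] = rallelrotator$pa
  rot[3] = allelrotator$par
  rot[4] = llelrotator$para
  rot[5] = lelrotator$paral
  rot[6] = elrotator$parall
  rot[7] = lrotator$paralle
  rot[8] = rotator$parallel
  rot[9] = otator$parallelr
  rot[10] = tator$parallelro
  rot[11] = ator$parallelrot
  rot[12] = tor$parallelrota
  rot[13] = or$parallelrotat
  rot[14] = r$parallelrotato
  rot[15] = $parallelrotator
Sorted (with $ < everything):
  sorted[0] = $parallelrotator
  sorted[1] = allelrotator$par
  sorted[2] = arallelrotator$p
  sorted[3] = ator$parallelrot
  sorted[4] = elrotator$parall
  sorted[5] = lelrotator$paral
  sorted[6] = llelrotator$para
  sorted[7] = lrotator$paralle
  sorted[8] = or$parallelrotat
  sorted[9] = otator$parallelr
  sorted[10] = parallelrotator$
  sorted[11] = r$parallelrotato
  sorted[12] = rallelrotator$pa
  sorted[13] = rotator$parallel
  sorted[14] = tator$parallelro
  sorted[15] = tor$parallelrota
sorted[6] = llelrotator$para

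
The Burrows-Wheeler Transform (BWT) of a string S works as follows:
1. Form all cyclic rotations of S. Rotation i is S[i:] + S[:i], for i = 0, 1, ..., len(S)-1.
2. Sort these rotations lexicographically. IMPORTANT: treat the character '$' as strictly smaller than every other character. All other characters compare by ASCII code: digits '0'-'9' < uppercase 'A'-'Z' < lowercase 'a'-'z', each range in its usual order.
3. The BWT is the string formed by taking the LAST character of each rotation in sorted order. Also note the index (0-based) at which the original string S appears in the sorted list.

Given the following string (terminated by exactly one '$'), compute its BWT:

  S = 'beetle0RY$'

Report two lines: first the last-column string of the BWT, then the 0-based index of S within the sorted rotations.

All 10 rotations (rotation i = S[i:]+S[:i]):
  rot[0] = beetle0RY$
  rot[1] = eetle0RY$b
  rot[2] = etle0RY$be
  rot[3] = tle0RY$bee
  rot[4] = le0RY$beet
  rot[5] = e0RY$beetl
  rot[6] = 0RY$beetle
  rot[7] = RY$beetle0
  rot[8] = Y$beetle0R
  rot[9] = $beetle0RY
Sorted (with $ < everything):
  sorted[0] = $beetle0RY  (last char: 'Y')
  sorted[1] = 0RY$beetle  (last char: 'e')
  sorted[2] = RY$beetle0  (last char: '0')
  sorted[3] = Y$beetle0R  (last char: 'R')
  sorted[4] = beetle0RY$  (last char: '$')
  sorted[5] = e0RY$beetl  (last char: 'l')
  sorted[6] = eetle0RY$b  (last char: 'b')
  sorted[7] = etle0RY$be  (last char: 'e')
  sorted[8] = le0RY$beet  (last char: 't')
  sorted[9] = tle0RY$bee  (last char: 'e')
Last column: Ye0R$lbete
Original string S is at sorted index 4

Answer: Ye0R$lbete
4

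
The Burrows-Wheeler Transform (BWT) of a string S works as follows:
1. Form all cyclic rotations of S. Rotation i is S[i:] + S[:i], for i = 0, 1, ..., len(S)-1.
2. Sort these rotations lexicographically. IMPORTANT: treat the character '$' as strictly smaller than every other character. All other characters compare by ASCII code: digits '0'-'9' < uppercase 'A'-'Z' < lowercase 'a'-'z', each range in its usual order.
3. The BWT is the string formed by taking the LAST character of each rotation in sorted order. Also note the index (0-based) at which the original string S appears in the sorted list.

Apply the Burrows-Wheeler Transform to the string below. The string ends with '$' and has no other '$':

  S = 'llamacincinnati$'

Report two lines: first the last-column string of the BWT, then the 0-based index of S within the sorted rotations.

All 16 rotations (rotation i = S[i:]+S[:i]):
  rot[0] = llamacincinnati$
  rot[1] = lamacincinnati$l
  rot[2] = amacincinnati$ll
  rot[3] = macincinnati$lla
  rot[4] = acincinnati$llam
  rot[5] = cincinnati$llama
  rot[6] = incinnati$llamac
  rot[7] = ncinnati$llamaci
  rot[8] = cinnati$llamacin
  rot[9] = innati$llamacinc
  rot[10] = nnati$llamacinci
  rot[11] = nati$llamacincin
  rot[12] = ati$llamacincinn
  rot[13] = ti$llamacincinna
  rot[14] = i$llamacincinnat
  rot[15] = $llamacincinnati
Sorted (with $ < everything):
  sorted[0] = $llamacincinnati  (last char: 'i')
  sorted[1] = acincinnati$llam  (last char: 'm')
  sorted[2] = amacincinnati$ll  (last char: 'l')
  sorted[3] = ati$llamacincinn  (last char: 'n')
  sorted[4] = cincinnati$llama  (last char: 'a')
  sorted[5] = cinnati$llamacin  (last char: 'n')
  sorted[6] = i$llamacincinnat  (last char: 't')
  sorted[7] = incinnati$llamac  (last char: 'c')
  sorted[8] = innati$llamacinc  (last char: 'c')
  sorted[9] = lamacincinnati$l  (last char: 'l')
  sorted[10] = llamacincinnati$  (last char: '$')
  sorted[11] = macincinnati$lla  (last char: 'a')
  sorted[12] = nati$llamacincin  (last char: 'n')
  sorted[13] = ncinnati$llamaci  (last char: 'i')
  sorted[14] = nnati$llamacinci  (last char: 'i')
  sorted[15] = ti$llamacincinna  (last char: 'a')
Last column: imlnantccl$aniia
Original string S is at sorted index 10

Answer: imlnantccl$aniia
10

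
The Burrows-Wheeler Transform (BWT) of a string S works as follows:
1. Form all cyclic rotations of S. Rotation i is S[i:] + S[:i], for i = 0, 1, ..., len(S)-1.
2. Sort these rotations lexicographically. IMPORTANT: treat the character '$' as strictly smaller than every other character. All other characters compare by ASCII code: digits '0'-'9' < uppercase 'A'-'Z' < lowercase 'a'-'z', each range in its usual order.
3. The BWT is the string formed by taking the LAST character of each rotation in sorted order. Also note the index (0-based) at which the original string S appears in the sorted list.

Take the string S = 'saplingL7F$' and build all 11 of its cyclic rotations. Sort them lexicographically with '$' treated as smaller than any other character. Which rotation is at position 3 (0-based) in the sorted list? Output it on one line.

Answer: L7F$sapling

Derivation:
All 11 rotations (rotation i = S[i:]+S[:i]):
  rot[0] = saplingL7F$
  rot[1] = aplingL7F$s
  rot[2] = plingL7F$sa
  rot[3] = lingL7F$sap
  rot[4] = ingL7F$sapl
  rot[5] = ngL7F$sapli
  rot[6] = gL7F$saplin
  rot[7] = L7F$sapling
  rot[8] = 7F$saplingL
  rot[9] = F$saplingL7
  rot[10] = $saplingL7F
Sorted (with $ < everything):
  sorted[0] = $saplingL7F
  sorted[1] = 7F$saplingL
  sorted[2] = F$saplingL7
  sorted[3] = L7F$sapling
  sorted[4] = aplingL7F$s
  sorted[5] = gL7F$saplin
  sorted[6] = ingL7F$sapl
  sorted[7] = lingL7F$sap
  sorted[8] = ngL7F$sapli
  sorted[9] = plingL7F$sa
  sorted[10] = saplingL7F$
sorted[3] = L7F$sapling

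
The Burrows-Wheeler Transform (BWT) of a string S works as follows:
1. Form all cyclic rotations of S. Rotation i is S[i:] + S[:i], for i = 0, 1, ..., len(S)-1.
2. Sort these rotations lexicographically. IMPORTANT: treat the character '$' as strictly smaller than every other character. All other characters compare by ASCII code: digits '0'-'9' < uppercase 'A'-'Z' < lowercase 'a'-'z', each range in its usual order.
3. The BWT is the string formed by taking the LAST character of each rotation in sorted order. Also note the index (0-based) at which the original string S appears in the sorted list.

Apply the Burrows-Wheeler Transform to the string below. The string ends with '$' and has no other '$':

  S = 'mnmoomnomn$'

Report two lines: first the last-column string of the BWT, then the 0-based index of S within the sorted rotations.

Answer: no$onmmmnom
2

Derivation:
All 11 rotations (rotation i = S[i:]+S[:i]):
  rot[0] = mnmoomnomn$
  rot[1] = nmoomnomn$m
  rot[2] = moomnomn$mn
  rot[3] = oomnomn$mnm
  rot[4] = omnomn$mnmo
  rot[5] = mnomn$mnmoo
  rot[6] = nomn$mnmoom
  rot[7] = omn$mnmoomn
  rot[8] = mn$mnmoomno
  rot[9] = n$mnmoomnom
  rot[10] = $mnmoomnomn
Sorted (with $ < everything):
  sorted[0] = $mnmoomnomn  (last char: 'n')
  sorted[1] = mn$mnmoomno  (last char: 'o')
  sorted[2] = mnmoomnomn$  (last char: '$')
  sorted[3] = mnomn$mnmoo  (last char: 'o')
  sorted[4] = moomnomn$mn  (last char: 'n')
  sorted[5] = n$mnmoomnom  (last char: 'm')
  sorted[6] = nmoomnomn$m  (last char: 'm')
  sorted[7] = nomn$mnmoom  (last char: 'm')
  sorted[8] = omn$mnmoomn  (last char: 'n')
  sorted[9] = omnomn$mnmo  (last char: 'o')
  sorted[10] = oomnomn$mnm  (last char: 'm')
Last column: no$onmmmnom
Original string S is at sorted index 2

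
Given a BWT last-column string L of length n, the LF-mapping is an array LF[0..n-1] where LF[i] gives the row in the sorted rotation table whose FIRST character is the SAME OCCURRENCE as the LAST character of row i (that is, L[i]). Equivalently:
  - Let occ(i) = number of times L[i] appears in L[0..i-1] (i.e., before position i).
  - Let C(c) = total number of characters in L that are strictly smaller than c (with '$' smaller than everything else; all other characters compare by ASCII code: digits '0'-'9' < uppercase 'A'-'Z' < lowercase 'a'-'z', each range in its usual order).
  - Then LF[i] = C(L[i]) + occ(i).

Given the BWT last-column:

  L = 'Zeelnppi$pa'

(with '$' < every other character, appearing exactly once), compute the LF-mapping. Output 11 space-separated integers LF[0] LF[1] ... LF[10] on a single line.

Answer: 1 3 4 6 7 8 9 5 0 10 2

Derivation:
Char counts: '$':1, 'Z':1, 'a':1, 'e':2, 'i':1, 'l':1, 'n':1, 'p':3
C (first-col start): C('$')=0, C('Z')=1, C('a')=2, C('e')=3, C('i')=5, C('l')=6, C('n')=7, C('p')=8
L[0]='Z': occ=0, LF[0]=C('Z')+0=1+0=1
L[1]='e': occ=0, LF[1]=C('e')+0=3+0=3
L[2]='e': occ=1, LF[2]=C('e')+1=3+1=4
L[3]='l': occ=0, LF[3]=C('l')+0=6+0=6
L[4]='n': occ=0, LF[4]=C('n')+0=7+0=7
L[5]='p': occ=0, LF[5]=C('p')+0=8+0=8
L[6]='p': occ=1, LF[6]=C('p')+1=8+1=9
L[7]='i': occ=0, LF[7]=C('i')+0=5+0=5
L[8]='$': occ=0, LF[8]=C('$')+0=0+0=0
L[9]='p': occ=2, LF[9]=C('p')+2=8+2=10
L[10]='a': occ=0, LF[10]=C('a')+0=2+0=2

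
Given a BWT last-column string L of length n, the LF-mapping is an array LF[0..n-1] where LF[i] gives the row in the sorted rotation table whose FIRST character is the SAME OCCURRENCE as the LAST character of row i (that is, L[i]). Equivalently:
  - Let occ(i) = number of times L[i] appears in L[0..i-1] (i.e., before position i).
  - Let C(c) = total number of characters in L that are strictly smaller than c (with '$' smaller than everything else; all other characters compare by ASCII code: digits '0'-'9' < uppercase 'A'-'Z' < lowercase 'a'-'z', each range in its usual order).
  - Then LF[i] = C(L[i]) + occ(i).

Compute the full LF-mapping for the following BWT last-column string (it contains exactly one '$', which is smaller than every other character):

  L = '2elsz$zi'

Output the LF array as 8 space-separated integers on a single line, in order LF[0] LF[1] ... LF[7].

Char counts: '$':1, '2':1, 'e':1, 'i':1, 'l':1, 's':1, 'z':2
C (first-col start): C('$')=0, C('2')=1, C('e')=2, C('i')=3, C('l')=4, C('s')=5, C('z')=6
L[0]='2': occ=0, LF[0]=C('2')+0=1+0=1
L[1]='e': occ=0, LF[1]=C('e')+0=2+0=2
L[2]='l': occ=0, LF[2]=C('l')+0=4+0=4
L[3]='s': occ=0, LF[3]=C('s')+0=5+0=5
L[4]='z': occ=0, LF[4]=C('z')+0=6+0=6
L[5]='$': occ=0, LF[5]=C('$')+0=0+0=0
L[6]='z': occ=1, LF[6]=C('z')+1=6+1=7
L[7]='i': occ=0, LF[7]=C('i')+0=3+0=3

Answer: 1 2 4 5 6 0 7 3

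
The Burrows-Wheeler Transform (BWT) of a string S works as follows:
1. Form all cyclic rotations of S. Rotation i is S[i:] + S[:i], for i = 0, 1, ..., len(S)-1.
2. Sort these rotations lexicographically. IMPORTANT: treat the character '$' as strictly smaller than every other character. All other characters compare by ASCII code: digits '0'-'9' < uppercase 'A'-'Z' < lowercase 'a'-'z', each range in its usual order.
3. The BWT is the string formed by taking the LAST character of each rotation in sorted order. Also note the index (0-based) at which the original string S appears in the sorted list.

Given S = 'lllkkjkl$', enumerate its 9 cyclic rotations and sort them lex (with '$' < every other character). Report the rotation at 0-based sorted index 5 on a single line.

All 9 rotations (rotation i = S[i:]+S[:i]):
  rot[0] = lllkkjkl$
  rot[1] = llkkjkl$l
  rot[2] = lkkjkl$ll
  rot[3] = kkjkl$lll
  rot[4] = kjkl$lllk
  rot[5] = jkl$lllkk
  rot[6] = kl$lllkkj
  rot[7] = l$lllkkjk
  rot[8] = $lllkkjkl
Sorted (with $ < everything):
  sorted[0] = $lllkkjkl
  sorted[1] = jkl$lllkk
  sorted[2] = kjkl$lllk
  sorted[3] = kkjkl$lll
  sorted[4] = kl$lllkkj
  sorted[5] = l$lllkkjk
  sorted[6] = lkkjkl$ll
  sorted[7] = llkkjkl$l
  sorted[8] = lllkkjkl$
sorted[5] = l$lllkkjk

Answer: l$lllkkjk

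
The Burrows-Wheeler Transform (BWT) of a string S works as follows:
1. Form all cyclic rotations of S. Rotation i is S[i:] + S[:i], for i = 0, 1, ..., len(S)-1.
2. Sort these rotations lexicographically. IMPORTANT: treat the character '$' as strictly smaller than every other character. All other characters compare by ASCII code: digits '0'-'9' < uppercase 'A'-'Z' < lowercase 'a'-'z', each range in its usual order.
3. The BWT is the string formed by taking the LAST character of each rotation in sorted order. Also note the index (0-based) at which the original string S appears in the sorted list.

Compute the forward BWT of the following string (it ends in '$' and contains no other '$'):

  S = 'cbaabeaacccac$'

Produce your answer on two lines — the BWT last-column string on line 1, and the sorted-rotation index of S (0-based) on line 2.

All 14 rotations (rotation i = S[i:]+S[:i]):
  rot[0] = cbaabeaacccac$
  rot[1] = baabeaacccac$c
  rot[2] = aabeaacccac$cb
  rot[3] = abeaacccac$cba
  rot[4] = beaacccac$cbaa
  rot[5] = eaacccac$cbaab
  rot[6] = aacccac$cbaabe
  rot[7] = acccac$cbaabea
  rot[8] = cccac$cbaabeaa
  rot[9] = ccac$cbaabeaac
  rot[10] = cac$cbaabeaacc
  rot[11] = ac$cbaabeaaccc
  rot[12] = c$cbaabeaaccca
  rot[13] = $cbaabeaacccac
Sorted (with $ < everything):
  sorted[0] = $cbaabeaacccac  (last char: 'c')
  sorted[1] = aabeaacccac$cb  (last char: 'b')
  sorted[2] = aacccac$cbaabe  (last char: 'e')
  sorted[3] = abeaacccac$cba  (last char: 'a')
  sorted[4] = ac$cbaabeaaccc  (last char: 'c')
  sorted[5] = acccac$cbaabea  (last char: 'a')
  sorted[6] = baabeaacccac$c  (last char: 'c')
  sorted[7] = beaacccac$cbaa  (last char: 'a')
  sorted[8] = c$cbaabeaaccca  (last char: 'a')
  sorted[9] = cac$cbaabeaacc  (last char: 'c')
  sorted[10] = cbaabeaacccac$  (last char: '$')
  sorted[11] = ccac$cbaabeaac  (last char: 'c')
  sorted[12] = cccac$cbaabeaa  (last char: 'a')
  sorted[13] = eaacccac$cbaab  (last char: 'b')
Last column: cbeacacaac$cab
Original string S is at sorted index 10

Answer: cbeacacaac$cab
10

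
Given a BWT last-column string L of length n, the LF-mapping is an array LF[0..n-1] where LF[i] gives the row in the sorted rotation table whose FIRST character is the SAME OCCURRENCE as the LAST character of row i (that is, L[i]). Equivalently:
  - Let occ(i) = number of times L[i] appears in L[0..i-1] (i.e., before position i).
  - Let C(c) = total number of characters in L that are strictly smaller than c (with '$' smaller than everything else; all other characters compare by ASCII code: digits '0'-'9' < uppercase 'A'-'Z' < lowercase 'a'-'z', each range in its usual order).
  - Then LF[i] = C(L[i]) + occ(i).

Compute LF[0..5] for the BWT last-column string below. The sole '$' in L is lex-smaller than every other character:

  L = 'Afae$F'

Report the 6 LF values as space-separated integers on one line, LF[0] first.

Answer: 1 5 3 4 0 2

Derivation:
Char counts: '$':1, 'A':1, 'F':1, 'a':1, 'e':1, 'f':1
C (first-col start): C('$')=0, C('A')=1, C('F')=2, C('a')=3, C('e')=4, C('f')=5
L[0]='A': occ=0, LF[0]=C('A')+0=1+0=1
L[1]='f': occ=0, LF[1]=C('f')+0=5+0=5
L[2]='a': occ=0, LF[2]=C('a')+0=3+0=3
L[3]='e': occ=0, LF[3]=C('e')+0=4+0=4
L[4]='$': occ=0, LF[4]=C('$')+0=0+0=0
L[5]='F': occ=0, LF[5]=C('F')+0=2+0=2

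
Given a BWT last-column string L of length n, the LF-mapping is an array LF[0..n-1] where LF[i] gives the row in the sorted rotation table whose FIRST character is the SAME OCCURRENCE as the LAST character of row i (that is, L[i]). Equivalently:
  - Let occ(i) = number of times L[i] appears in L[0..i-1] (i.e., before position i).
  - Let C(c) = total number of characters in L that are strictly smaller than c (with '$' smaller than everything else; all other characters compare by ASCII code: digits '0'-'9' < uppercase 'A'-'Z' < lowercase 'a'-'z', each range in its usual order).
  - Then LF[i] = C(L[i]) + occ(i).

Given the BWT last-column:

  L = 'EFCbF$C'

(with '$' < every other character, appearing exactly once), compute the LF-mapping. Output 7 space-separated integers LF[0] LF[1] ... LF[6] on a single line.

Char counts: '$':1, 'C':2, 'E':1, 'F':2, 'b':1
C (first-col start): C('$')=0, C('C')=1, C('E')=3, C('F')=4, C('b')=6
L[0]='E': occ=0, LF[0]=C('E')+0=3+0=3
L[1]='F': occ=0, LF[1]=C('F')+0=4+0=4
L[2]='C': occ=0, LF[2]=C('C')+0=1+0=1
L[3]='b': occ=0, LF[3]=C('b')+0=6+0=6
L[4]='F': occ=1, LF[4]=C('F')+1=4+1=5
L[5]='$': occ=0, LF[5]=C('$')+0=0+0=0
L[6]='C': occ=1, LF[6]=C('C')+1=1+1=2

Answer: 3 4 1 6 5 0 2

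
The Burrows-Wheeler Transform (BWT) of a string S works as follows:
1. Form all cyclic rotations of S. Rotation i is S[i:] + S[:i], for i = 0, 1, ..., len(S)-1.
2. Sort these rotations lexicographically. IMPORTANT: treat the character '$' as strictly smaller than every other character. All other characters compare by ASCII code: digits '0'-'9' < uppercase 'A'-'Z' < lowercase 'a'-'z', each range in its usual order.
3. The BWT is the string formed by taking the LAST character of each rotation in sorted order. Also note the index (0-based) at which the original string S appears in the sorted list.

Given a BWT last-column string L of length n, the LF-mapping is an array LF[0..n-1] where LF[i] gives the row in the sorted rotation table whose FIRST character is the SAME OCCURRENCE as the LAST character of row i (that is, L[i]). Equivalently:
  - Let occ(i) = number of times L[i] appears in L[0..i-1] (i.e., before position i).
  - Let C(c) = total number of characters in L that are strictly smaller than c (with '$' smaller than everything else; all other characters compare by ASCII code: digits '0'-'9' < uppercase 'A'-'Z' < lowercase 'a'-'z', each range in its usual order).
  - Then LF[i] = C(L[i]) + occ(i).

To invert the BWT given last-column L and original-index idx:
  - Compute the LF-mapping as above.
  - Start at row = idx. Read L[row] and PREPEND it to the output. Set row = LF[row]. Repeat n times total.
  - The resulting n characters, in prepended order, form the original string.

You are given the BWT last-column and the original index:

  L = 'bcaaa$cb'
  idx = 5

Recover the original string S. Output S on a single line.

Answer: bccaaab$

Derivation:
LF mapping: 4 6 1 2 3 0 7 5
Walk LF starting at row 5, prepending L[row]:
  step 1: row=5, L[5]='$', prepend. Next row=LF[5]=0
  step 2: row=0, L[0]='b', prepend. Next row=LF[0]=4
  step 3: row=4, L[4]='a', prepend. Next row=LF[4]=3
  step 4: row=3, L[3]='a', prepend. Next row=LF[3]=2
  step 5: row=2, L[2]='a', prepend. Next row=LF[2]=1
  step 6: row=1, L[1]='c', prepend. Next row=LF[1]=6
  step 7: row=6, L[6]='c', prepend. Next row=LF[6]=7
  step 8: row=7, L[7]='b', prepend. Next row=LF[7]=5
Reversed output: bccaaab$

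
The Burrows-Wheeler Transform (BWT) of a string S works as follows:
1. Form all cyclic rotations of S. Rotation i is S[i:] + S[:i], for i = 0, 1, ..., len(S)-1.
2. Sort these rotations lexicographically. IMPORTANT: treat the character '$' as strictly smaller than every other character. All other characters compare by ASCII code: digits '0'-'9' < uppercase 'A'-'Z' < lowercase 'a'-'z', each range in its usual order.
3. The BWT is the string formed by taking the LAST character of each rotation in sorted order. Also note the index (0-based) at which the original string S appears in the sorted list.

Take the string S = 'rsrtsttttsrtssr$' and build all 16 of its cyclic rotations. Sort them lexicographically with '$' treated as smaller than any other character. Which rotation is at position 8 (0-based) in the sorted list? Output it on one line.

Answer: ssr$rsrtsttttsrt

Derivation:
All 16 rotations (rotation i = S[i:]+S[:i]):
  rot[0] = rsrtsttttsrtssr$
  rot[1] = srtsttttsrtssr$r
  rot[2] = rtsttttsrtssr$rs
  rot[3] = tsttttsrtssr$rsr
  rot[4] = sttttsrtssr$rsrt
  rot[5] = ttttsrtssr$rsrts
  rot[6] = tttsrtssr$rsrtst
  rot[7] = ttsrtssr$rsrtstt
  rot[8] = tsrtssr$rsrtsttt
  rot[9] = srtssr$rsrtstttt
  rot[10] = rtssr$rsrtstttts
  rot[11] = tssr$rsrtsttttsr
  rot[12] = ssr$rsrtsttttsrt
  rot[13] = sr$rsrtsttttsrts
  rot[14] = r$rsrtsttttsrtss
  rot[15] = $rsrtsttttsrtssr
Sorted (with $ < everything):
  sorted[0] = $rsrtsttttsrtssr
  sorted[1] = r$rsrtsttttsrtss
  sorted[2] = rsrtsttttsrtssr$
  sorted[3] = rtssr$rsrtstttts
  sorted[4] = rtsttttsrtssr$rs
  sorted[5] = sr$rsrtsttttsrts
  sorted[6] = srtssr$rsrtstttt
  sorted[7] = srtsttttsrtssr$r
  sorted[8] = ssr$rsrtsttttsrt
  sorted[9] = sttttsrtssr$rsrt
  sorted[10] = tsrtssr$rsrtsttt
  sorted[11] = tssr$rsrtsttttsr
  sorted[12] = tsttttsrtssr$rsr
  sorted[13] = ttsrtssr$rsrtstt
  sorted[14] = tttsrtssr$rsrtst
  sorted[15] = ttttsrtssr$rsrts
sorted[8] = ssr$rsrtsttttsrt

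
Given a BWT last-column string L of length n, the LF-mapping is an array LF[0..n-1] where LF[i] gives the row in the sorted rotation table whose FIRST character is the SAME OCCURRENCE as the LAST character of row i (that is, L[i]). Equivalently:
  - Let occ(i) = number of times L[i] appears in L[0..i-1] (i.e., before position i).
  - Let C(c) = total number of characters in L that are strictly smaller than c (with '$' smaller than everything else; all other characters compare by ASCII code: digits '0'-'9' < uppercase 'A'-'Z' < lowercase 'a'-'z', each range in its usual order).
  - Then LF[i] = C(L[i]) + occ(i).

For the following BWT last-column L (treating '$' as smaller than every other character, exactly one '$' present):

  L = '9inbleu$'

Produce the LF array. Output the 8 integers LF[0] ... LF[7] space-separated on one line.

Char counts: '$':1, '9':1, 'b':1, 'e':1, 'i':1, 'l':1, 'n':1, 'u':1
C (first-col start): C('$')=0, C('9')=1, C('b')=2, C('e')=3, C('i')=4, C('l')=5, C('n')=6, C('u')=7
L[0]='9': occ=0, LF[0]=C('9')+0=1+0=1
L[1]='i': occ=0, LF[1]=C('i')+0=4+0=4
L[2]='n': occ=0, LF[2]=C('n')+0=6+0=6
L[3]='b': occ=0, LF[3]=C('b')+0=2+0=2
L[4]='l': occ=0, LF[4]=C('l')+0=5+0=5
L[5]='e': occ=0, LF[5]=C('e')+0=3+0=3
L[6]='u': occ=0, LF[6]=C('u')+0=7+0=7
L[7]='$': occ=0, LF[7]=C('$')+0=0+0=0

Answer: 1 4 6 2 5 3 7 0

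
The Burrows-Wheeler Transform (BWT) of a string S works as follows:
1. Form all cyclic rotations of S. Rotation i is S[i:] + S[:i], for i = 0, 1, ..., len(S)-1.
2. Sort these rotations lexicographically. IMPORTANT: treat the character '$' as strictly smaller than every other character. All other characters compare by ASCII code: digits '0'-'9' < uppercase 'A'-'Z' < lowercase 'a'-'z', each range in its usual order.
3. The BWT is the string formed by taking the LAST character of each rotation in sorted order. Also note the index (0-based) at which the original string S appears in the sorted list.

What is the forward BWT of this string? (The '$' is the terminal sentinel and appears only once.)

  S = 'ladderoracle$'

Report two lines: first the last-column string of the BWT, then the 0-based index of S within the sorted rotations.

All 13 rotations (rotation i = S[i:]+S[:i]):
  rot[0] = ladderoracle$
  rot[1] = adderoracle$l
  rot[2] = dderoracle$la
  rot[3] = deroracle$lad
  rot[4] = eroracle$ladd
  rot[5] = roracle$ladde
  rot[6] = oracle$ladder
  rot[7] = racle$laddero
  rot[8] = acle$ladderor
  rot[9] = cle$ladderora
  rot[10] = le$ladderorac
  rot[11] = e$ladderoracl
  rot[12] = $ladderoracle
Sorted (with $ < everything):
  sorted[0] = $ladderoracle  (last char: 'e')
  sorted[1] = acle$ladderor  (last char: 'r')
  sorted[2] = adderoracle$l  (last char: 'l')
  sorted[3] = cle$ladderora  (last char: 'a')
  sorted[4] = dderoracle$la  (last char: 'a')
  sorted[5] = deroracle$lad  (last char: 'd')
  sorted[6] = e$ladderoracl  (last char: 'l')
  sorted[7] = eroracle$ladd  (last char: 'd')
  sorted[8] = ladderoracle$  (last char: '$')
  sorted[9] = le$ladderorac  (last char: 'c')
  sorted[10] = oracle$ladder  (last char: 'r')
  sorted[11] = racle$laddero  (last char: 'o')
  sorted[12] = roracle$ladde  (last char: 'e')
Last column: erlaadld$croe
Original string S is at sorted index 8

Answer: erlaadld$croe
8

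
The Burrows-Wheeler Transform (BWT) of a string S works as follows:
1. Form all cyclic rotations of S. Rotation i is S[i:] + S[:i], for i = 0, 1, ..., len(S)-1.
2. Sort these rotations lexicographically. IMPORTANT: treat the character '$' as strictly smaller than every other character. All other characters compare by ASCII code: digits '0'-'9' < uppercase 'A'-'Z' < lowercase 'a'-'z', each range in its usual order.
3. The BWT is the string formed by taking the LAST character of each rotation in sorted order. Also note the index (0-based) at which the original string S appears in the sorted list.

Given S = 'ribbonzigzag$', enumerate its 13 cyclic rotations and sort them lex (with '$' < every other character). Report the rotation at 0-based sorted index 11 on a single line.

All 13 rotations (rotation i = S[i:]+S[:i]):
  rot[0] = ribbonzigzag$
  rot[1] = ibbonzigzag$r
  rot[2] = bbonzigzag$ri
  rot[3] = bonzigzag$rib
  rot[4] = onzigzag$ribb
  rot[5] = nzigzag$ribbo
  rot[6] = zigzag$ribbon
  rot[7] = igzag$ribbonz
  rot[8] = gzag$ribbonzi
  rot[9] = zag$ribbonzig
  rot[10] = ag$ribbonzigz
  rot[11] = g$ribbonzigza
  rot[12] = $ribbonzigzag
Sorted (with $ < everything):
  sorted[0] = $ribbonzigzag
  sorted[1] = ag$ribbonzigz
  sorted[2] = bbonzigzag$ri
  sorted[3] = bonzigzag$rib
  sorted[4] = g$ribbonzigza
  sorted[5] = gzag$ribbonzi
  sorted[6] = ibbonzigzag$r
  sorted[7] = igzag$ribbonz
  sorted[8] = nzigzag$ribbo
  sorted[9] = onzigzag$ribb
  sorted[10] = ribbonzigzag$
  sorted[11] = zag$ribbonzig
  sorted[12] = zigzag$ribbon
sorted[11] = zag$ribbonzig

Answer: zag$ribbonzig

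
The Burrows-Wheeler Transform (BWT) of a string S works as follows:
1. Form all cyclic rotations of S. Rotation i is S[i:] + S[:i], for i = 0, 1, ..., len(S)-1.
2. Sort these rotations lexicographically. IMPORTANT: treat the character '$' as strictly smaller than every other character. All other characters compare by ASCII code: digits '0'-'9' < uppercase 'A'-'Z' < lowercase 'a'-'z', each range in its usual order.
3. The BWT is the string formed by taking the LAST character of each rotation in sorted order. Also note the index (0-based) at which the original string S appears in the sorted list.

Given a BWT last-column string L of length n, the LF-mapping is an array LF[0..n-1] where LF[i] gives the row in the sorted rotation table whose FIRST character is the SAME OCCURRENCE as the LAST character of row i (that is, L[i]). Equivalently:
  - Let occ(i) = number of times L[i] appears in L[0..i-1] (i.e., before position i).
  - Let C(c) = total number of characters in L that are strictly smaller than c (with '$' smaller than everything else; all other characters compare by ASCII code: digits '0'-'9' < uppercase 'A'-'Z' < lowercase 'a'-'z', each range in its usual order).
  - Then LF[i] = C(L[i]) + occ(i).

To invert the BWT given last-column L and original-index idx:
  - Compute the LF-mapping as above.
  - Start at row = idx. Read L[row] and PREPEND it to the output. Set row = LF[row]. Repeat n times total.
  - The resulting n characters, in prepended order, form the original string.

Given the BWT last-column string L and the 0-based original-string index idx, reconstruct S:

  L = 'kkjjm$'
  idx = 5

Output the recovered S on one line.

LF mapping: 3 4 1 2 5 0
Walk LF starting at row 5, prepending L[row]:
  step 1: row=5, L[5]='$', prepend. Next row=LF[5]=0
  step 2: row=0, L[0]='k', prepend. Next row=LF[0]=3
  step 3: row=3, L[3]='j', prepend. Next row=LF[3]=2
  step 4: row=2, L[2]='j', prepend. Next row=LF[2]=1
  step 5: row=1, L[1]='k', prepend. Next row=LF[1]=4
  step 6: row=4, L[4]='m', prepend. Next row=LF[4]=5
Reversed output: mkjjk$

Answer: mkjjk$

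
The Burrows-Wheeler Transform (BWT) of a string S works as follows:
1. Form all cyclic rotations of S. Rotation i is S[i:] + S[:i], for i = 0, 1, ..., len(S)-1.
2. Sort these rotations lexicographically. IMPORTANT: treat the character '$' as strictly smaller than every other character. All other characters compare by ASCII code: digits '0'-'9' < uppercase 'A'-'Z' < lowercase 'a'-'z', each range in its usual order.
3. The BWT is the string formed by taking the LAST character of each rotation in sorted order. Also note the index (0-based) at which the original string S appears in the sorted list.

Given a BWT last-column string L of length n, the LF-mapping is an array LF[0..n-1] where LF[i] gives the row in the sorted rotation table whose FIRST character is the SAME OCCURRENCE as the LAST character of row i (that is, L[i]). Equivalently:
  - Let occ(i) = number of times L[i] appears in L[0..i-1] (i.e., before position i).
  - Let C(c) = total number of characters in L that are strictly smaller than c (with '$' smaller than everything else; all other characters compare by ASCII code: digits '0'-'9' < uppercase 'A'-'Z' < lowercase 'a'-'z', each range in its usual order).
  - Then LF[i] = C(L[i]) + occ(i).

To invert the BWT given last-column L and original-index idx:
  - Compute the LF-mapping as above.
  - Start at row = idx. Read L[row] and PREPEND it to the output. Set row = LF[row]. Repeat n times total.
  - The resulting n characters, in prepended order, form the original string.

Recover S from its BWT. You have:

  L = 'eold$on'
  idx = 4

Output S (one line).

Answer: noodle$

Derivation:
LF mapping: 2 5 3 1 0 6 4
Walk LF starting at row 4, prepending L[row]:
  step 1: row=4, L[4]='$', prepend. Next row=LF[4]=0
  step 2: row=0, L[0]='e', prepend. Next row=LF[0]=2
  step 3: row=2, L[2]='l', prepend. Next row=LF[2]=3
  step 4: row=3, L[3]='d', prepend. Next row=LF[3]=1
  step 5: row=1, L[1]='o', prepend. Next row=LF[1]=5
  step 6: row=5, L[5]='o', prepend. Next row=LF[5]=6
  step 7: row=6, L[6]='n', prepend. Next row=LF[6]=4
Reversed output: noodle$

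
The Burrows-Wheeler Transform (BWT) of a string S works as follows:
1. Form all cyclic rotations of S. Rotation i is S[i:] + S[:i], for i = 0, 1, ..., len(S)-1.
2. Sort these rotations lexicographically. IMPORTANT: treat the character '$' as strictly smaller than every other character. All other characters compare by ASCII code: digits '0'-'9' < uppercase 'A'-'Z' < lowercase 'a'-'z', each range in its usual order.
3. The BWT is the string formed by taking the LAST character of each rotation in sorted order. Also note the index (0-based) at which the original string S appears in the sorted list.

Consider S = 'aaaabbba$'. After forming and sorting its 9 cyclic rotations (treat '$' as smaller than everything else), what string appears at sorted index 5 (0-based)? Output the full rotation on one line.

Answer: abbba$aaa

Derivation:
All 9 rotations (rotation i = S[i:]+S[:i]):
  rot[0] = aaaabbba$
  rot[1] = aaabbba$a
  rot[2] = aabbba$aa
  rot[3] = abbba$aaa
  rot[4] = bbba$aaaa
  rot[5] = bba$aaaab
  rot[6] = ba$aaaabb
  rot[7] = a$aaaabbb
  rot[8] = $aaaabbba
Sorted (with $ < everything):
  sorted[0] = $aaaabbba
  sorted[1] = a$aaaabbb
  sorted[2] = aaaabbba$
  sorted[3] = aaabbba$a
  sorted[4] = aabbba$aa
  sorted[5] = abbba$aaa
  sorted[6] = ba$aaaabb
  sorted[7] = bba$aaaab
  sorted[8] = bbba$aaaa
sorted[5] = abbba$aaa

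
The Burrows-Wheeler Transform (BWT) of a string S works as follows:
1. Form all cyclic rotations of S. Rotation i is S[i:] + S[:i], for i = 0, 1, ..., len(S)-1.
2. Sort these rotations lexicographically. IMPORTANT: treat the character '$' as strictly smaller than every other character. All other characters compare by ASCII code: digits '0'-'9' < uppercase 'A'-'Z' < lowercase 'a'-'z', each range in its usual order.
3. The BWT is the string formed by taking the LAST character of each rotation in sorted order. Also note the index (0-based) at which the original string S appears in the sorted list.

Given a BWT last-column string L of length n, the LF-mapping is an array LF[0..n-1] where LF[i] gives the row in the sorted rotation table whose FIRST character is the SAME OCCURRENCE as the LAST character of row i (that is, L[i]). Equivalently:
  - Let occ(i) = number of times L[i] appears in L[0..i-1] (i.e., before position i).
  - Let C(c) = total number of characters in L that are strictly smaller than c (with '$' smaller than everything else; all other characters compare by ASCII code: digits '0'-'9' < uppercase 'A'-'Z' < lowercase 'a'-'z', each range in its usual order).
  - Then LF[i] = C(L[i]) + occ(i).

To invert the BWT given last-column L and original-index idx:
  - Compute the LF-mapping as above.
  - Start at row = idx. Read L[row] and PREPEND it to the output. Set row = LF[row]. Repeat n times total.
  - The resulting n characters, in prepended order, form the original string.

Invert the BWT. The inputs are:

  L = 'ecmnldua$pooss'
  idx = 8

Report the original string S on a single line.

LF mapping: 4 2 6 7 5 3 13 1 0 10 8 9 11 12
Walk LF starting at row 8, prepending L[row]:
  step 1: row=8, L[8]='$', prepend. Next row=LF[8]=0
  step 2: row=0, L[0]='e', prepend. Next row=LF[0]=4
  step 3: row=4, L[4]='l', prepend. Next row=LF[4]=5
  step 4: row=5, L[5]='d', prepend. Next row=LF[5]=3
  step 5: row=3, L[3]='n', prepend. Next row=LF[3]=7
  step 6: row=7, L[7]='a', prepend. Next row=LF[7]=1
  step 7: row=1, L[1]='c', prepend. Next row=LF[1]=2
  step 8: row=2, L[2]='m', prepend. Next row=LF[2]=6
  step 9: row=6, L[6]='u', prepend. Next row=LF[6]=13
  step 10: row=13, L[13]='s', prepend. Next row=LF[13]=12
  step 11: row=12, L[12]='s', prepend. Next row=LF[12]=11
  step 12: row=11, L[11]='o', prepend. Next row=LF[11]=9
  step 13: row=9, L[9]='p', prepend. Next row=LF[9]=10
  step 14: row=10, L[10]='o', prepend. Next row=LF[10]=8
Reversed output: opossumcandle$

Answer: opossumcandle$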